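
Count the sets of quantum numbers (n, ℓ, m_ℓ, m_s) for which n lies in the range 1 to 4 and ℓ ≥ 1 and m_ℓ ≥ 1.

20

Go shell by shell, enumerating (ℓ, m_ℓ) with ℓ ≥ 1 and m_ℓ ≥ 1:
n=2 → 1; n=3 → 3; n=4 → 6.
Orbitals: 1 + 3 + 6 = 10. Including both spin states (m_s = ±1/2) gives 2 × 10 = 20 states.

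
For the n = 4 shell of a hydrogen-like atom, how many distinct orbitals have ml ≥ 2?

The n = 4 shell has l = 0 through 3; check each.
Orbitals with ml ≥ 2, by l: l=2 → 1; l=3 → 2.
Total orbitals: 1 + 2 = 3.

3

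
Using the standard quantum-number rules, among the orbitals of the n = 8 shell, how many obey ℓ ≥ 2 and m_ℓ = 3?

5

Orbitals with ℓ ≥ 2 and m_ℓ = 3, by ℓ: ℓ=3 → 1; ℓ=4 → 1; ℓ=5 → 1; ℓ=6 → 1; ℓ=7 → 1.
Total orbitals: 1 + 1 + 1 + 1 + 1 = 5.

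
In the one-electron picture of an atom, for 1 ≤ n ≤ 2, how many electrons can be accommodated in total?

10

Total orbitals = 1² + 2² = 5. Doubling for spin gives 10 electrons.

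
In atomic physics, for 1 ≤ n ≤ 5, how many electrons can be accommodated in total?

110

Total orbitals = 1² + 2² + 3² + 4² + 5² = 55. Doubling for spin gives 110 electrons.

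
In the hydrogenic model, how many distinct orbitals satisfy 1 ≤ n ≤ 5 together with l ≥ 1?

Work shell by shell — for each n, count the (l, ml) pairs that satisfy l ≥ 1:
n=2 → 3; n=3 → 8; n=4 → 15; n=5 → 24.
Total orbitals: 3 + 8 + 15 + 24 = 50.

50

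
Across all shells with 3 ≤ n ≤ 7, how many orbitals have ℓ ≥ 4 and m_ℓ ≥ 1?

28

For each n in the range, tally the orbitals obeying ℓ ≥ 4 and m_ℓ ≥ 1:
n=5 → 4; n=6 → 9; n=7 → 15.
Total orbitals: 4 + 9 + 15 = 28.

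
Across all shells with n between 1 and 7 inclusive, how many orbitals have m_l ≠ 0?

112

Count contributing orbitals for each principal shell:
n=2 → 2; n=3 → 6; n=4 → 12; n=5 → 20; n=6 → 30; n=7 → 42.
Total orbitals: 2 + 6 + 12 + 20 + 30 + 42 = 112.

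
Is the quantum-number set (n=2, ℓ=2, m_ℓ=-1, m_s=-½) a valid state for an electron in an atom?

The orbital quantum number must satisfy 0 ≤ ℓ ≤ n−1. With n = 2 the allowed ℓ values are 0, 1, so ℓ = 2 is out of range.

Not allowed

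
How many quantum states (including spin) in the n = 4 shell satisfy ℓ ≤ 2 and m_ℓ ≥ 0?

The n = 4 shell has ℓ = 0 through 3; check each.
The (ℓ, m_ℓ) pairs meeting ℓ ≤ 2 and m_ℓ ≥ 0 give: ℓ=0 → 1; ℓ=1 → 2; ℓ=2 → 3.
Orbitals: 1 + 2 + 3 = 6. Each orbital carries two spin states, so 6 × 2 = 12 states.

12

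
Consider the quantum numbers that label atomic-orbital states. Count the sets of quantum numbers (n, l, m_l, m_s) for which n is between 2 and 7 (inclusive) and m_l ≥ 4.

Per-shell orbital counts meeting the constraint:
n=5 → 1; n=6 → 3; n=7 → 6.
Orbitals: 1 + 3 + 6 = 10. Including both spin states (m_s = ±1/2) gives 2 × 10 = 20 states.

20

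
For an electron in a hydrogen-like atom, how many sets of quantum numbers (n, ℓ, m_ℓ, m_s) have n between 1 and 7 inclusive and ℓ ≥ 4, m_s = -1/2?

62

Go shell by shell, enumerating (ℓ, m_ℓ) with ℓ ≥ 4:
n=5 → 9; n=6 → 20; n=7 → 33.
Orbitals: 9 + 20 + 33 = 62. With m_s fixed to -1/2 there is one state per orbital, so 62 states.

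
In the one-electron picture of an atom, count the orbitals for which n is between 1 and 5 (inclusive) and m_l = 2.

6

Count contributing orbitals for each principal shell:
n=3 → 1; n=4 → 2; n=5 → 3.
Total orbitals: 1 + 2 + 3 = 6.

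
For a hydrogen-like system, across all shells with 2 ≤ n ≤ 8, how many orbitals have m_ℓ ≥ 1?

84

Work shell by shell — for each n, count the (ℓ, m_ℓ) pairs that satisfy m_ℓ ≥ 1:
n=2 → 1; n=3 → 3; n=4 → 6; n=5 → 10; n=6 → 15; n=7 → 21; n=8 → 28.
Total orbitals: 1 + 3 + 6 + 10 + 15 + 21 + 28 = 84.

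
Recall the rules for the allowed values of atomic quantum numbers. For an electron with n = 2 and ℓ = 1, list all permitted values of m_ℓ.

-1, 0, 1

m_ℓ takes every integer from −ℓ to +ℓ. With ℓ = 1 that gives the 3 values -1, 0, 1.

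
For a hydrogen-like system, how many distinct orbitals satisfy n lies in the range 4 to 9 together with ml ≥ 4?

35

Go shell by shell, enumerating (l, ml) with ml ≥ 4:
n=5 → 1; n=6 → 3; n=7 → 6; n=8 → 10; n=9 → 15.
Total orbitals: 1 + 3 + 6 + 10 + 15 = 35.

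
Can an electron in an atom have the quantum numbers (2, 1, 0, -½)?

n = 2 is a positive integer. ℓ = 1 satisfies 0 ≤ ℓ ≤ n−1 = 1. m_ℓ = 0 lies in the range −ℓ … +ℓ (here −1 … 1). m_s = -1/2 is one of ±1/2.
All four constraints are satisfied.

Valid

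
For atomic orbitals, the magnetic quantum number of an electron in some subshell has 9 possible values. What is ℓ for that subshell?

m_ℓ ranges over 2ℓ+1 integers, so 2ℓ+1 = 9 ⇒ ℓ = 4.

ℓ = 4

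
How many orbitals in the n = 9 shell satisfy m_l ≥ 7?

3

The n = 9 shell has l = 0 through 8; check each.
Orbitals with m_l ≥ 7, by l: l=7 → 1; l=8 → 2.
Total orbitals: 1 + 2 = 3.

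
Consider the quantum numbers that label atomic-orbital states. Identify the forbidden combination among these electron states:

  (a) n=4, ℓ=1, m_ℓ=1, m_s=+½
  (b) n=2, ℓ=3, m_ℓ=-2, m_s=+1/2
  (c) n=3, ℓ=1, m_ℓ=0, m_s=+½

(b)

(b) has ℓ = 3 ≥ n = 2, violating 0 ≤ ℓ ≤ n−1.
The remaining sets (a), (c) satisfy all four rules.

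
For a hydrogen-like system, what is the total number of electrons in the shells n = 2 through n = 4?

58

Shell n has n² orbitals: 2²=4 + 3²=9 + 4²=16 = 29 orbitals.
Two spin states per orbital: 2 × 29 = 58 electrons.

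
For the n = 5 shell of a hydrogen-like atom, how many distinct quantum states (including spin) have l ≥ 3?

For n = 5, l ranges over 0 … 4.
The (l, m_l) pairs meeting l ≥ 3 give: l=3 → 7; l=4 → 9.
Orbitals: 7 + 9 = 16. Each orbital carries two spin states, so 16 × 2 = 32 states.

32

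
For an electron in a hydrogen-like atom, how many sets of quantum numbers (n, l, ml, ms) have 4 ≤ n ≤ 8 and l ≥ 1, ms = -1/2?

Go shell by shell, enumerating (l, ml) with l ≥ 1:
n=4 → 15; n=5 → 24; n=6 → 35; n=7 → 48; n=8 → 63.
Orbitals: 15 + 24 + 35 + 48 + 63 = 185. With ms fixed to -1/2 there is one state per orbital, so 185 states.

185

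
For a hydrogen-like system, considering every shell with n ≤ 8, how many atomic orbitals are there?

Total orbitals = 1² + 2² + 3² + 4² + 5² + 6² + 7² + 8² = 204.

204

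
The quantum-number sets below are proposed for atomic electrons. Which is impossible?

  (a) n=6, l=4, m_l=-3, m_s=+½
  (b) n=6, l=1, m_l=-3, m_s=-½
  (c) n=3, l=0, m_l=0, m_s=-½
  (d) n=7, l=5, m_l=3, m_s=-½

(b) has |m_l| = 3 > l = 1, violating −l ≤ m_l ≤ l.
The remaining sets (a), (c), (d) satisfy all four rules.

(b)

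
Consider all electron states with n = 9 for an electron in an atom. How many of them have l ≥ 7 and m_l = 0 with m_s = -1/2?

For n = 9, l ranges over 0 … 8.
The (l, m_l) pairs meeting l ≥ 7 and m_l = 0 give: l=7 → 1; l=8 → 1.
Orbitals: 1 + 1 = 2. With m_s fixed to a single value there is one state per orbital, giving 2 states.

2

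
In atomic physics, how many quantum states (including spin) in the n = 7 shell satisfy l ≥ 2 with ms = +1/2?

45

With n = 7 the allowed l are 0, 1, …, 6.
Per l-value: l=2 → 5; l=3 → 7; l=4 → 9; l=5 → 11; l=6 → 13.
Orbitals: 5 + 7 + 9 + 11 + 13 = 45. With ms fixed to a single value there is one state per orbital, giving 45 states.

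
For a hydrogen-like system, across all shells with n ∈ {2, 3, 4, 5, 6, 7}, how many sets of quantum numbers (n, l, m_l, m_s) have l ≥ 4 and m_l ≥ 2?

44

Count contributing orbitals for each principal shell:
n=5 → 3; n=6 → 7; n=7 → 12.
Orbitals: 3 + 7 + 12 = 22. Including both spin states (m_s = ±1/2) gives 2 × 22 = 44 states.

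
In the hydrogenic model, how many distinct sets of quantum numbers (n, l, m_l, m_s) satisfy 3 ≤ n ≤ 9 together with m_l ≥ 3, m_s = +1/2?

56

Work shell by shell — for each n, count the (l, m_l) pairs that satisfy m_l ≥ 3:
n=4 → 1; n=5 → 3; n=6 → 6; n=7 → 10; n=8 → 15; n=9 → 21.
Orbitals: 1 + 3 + 6 + 10 + 15 + 21 = 56. With m_s fixed to +1/2 there is one state per orbital, so 56 states.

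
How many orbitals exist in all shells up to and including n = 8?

204

Total orbitals = 1² + 2² + 3² + 4² + 5² + 6² + 7² + 8² = 204.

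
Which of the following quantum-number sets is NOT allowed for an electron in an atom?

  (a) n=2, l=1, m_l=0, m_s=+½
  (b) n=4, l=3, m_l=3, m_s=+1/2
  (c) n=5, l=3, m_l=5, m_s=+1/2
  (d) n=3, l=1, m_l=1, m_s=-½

(c) has |m_l| = 5 > l = 3, violating −l ≤ m_l ≤ l.
The remaining sets (a), (b), (d) satisfy all four rules.

(c)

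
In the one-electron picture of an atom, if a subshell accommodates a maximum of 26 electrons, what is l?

2(2l+1) = 26 ⇒ 2l+1 = 13 ⇒ l = 6.

l = 6 (i)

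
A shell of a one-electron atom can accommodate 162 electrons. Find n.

n = 9

2n² = 162 ⇒ n² = 81 ⇒ n = 9.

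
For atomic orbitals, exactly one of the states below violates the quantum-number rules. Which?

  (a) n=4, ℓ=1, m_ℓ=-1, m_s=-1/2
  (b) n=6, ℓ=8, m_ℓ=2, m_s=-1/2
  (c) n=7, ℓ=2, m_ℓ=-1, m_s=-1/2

(b)

(b) has ℓ = 8 ≥ n = 6, violating 0 ≤ ℓ ≤ n−1.
The remaining sets (a), (c) satisfy all four rules.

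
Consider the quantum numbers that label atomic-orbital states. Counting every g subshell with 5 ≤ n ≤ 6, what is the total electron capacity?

36

A g subshell (l = 4) exists for every n ≥ 5, so shells n = 5, 6 each contribute one — 2 subshells.
Since each g subshell holds 2(2·4+1) = 18 electrons, the total is 2 × 18 = 36.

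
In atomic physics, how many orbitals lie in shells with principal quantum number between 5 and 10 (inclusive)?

Shell n has n² orbitals: 5²=25 + 6²=36 + 7²=49 + 8²=64 + 9²=81 + 10²=100 = 355 orbitals.

355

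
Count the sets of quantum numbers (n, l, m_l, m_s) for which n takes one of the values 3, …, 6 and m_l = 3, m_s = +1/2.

6

Per-shell orbital counts meeting the constraint:
n=4 → 1; n=5 → 2; n=6 → 3.
Orbitals: 1 + 2 + 3 = 6. With m_s fixed to +1/2 there is one state per orbital, so 6 states.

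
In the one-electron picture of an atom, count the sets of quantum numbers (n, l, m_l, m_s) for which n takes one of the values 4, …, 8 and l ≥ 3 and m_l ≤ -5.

Work shell by shell — for each n, count the (l, m_l) pairs that satisfy l ≥ 3 and m_l ≤ -5:
n=6 → 1; n=7 → 3; n=8 → 6.
Orbitals: 1 + 3 + 6 = 10. Including both spin states (m_s = ±1/2) gives 2 × 10 = 20 states.

20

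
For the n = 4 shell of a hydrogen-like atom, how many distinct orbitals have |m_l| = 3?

2

For n = 4, l ranges over 0 … 3.
The (l, m_l) pairs meeting |m_l| = 3 give: l=3 → 2.
Total orbitals: 2.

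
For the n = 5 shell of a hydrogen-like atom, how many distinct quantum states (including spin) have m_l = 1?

8

Per l-value: l=1 → 1; l=2 → 1; l=3 → 1; l=4 → 1.
Orbitals: 1 + 1 + 1 + 1 = 4. Each orbital carries two spin states, so 4 × 2 = 8 states.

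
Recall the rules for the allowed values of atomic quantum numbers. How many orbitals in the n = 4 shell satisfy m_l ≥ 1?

6

Go through l = 0, …, 3 (the values permitted for n = 4).
Contributions: l=1 → 1; l=2 → 2; l=3 → 3.
Total orbitals: 1 + 2 + 3 = 6.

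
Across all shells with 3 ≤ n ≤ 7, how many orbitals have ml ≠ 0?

110

Work shell by shell — for each n, count the (l, ml) pairs that satisfy ml ≠ 0:
n=3 → 6; n=4 → 12; n=5 → 20; n=6 → 30; n=7 → 42.
Total orbitals: 6 + 12 + 20 + 30 + 42 = 110.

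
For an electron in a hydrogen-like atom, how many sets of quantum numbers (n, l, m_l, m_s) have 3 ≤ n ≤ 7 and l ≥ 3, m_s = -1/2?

Work shell by shell — for each n, count the (l, m_l) pairs that satisfy l ≥ 3:
n=4 → 7; n=5 → 16; n=6 → 27; n=7 → 40.
Orbitals: 7 + 16 + 27 + 40 = 90. With m_s fixed to -1/2 there is one state per orbital, so 90 states.

90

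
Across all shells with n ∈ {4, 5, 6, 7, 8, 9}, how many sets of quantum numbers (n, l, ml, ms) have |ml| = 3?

84

Treat each shell separately and count matching orbitals:
n=4 → 2; n=5 → 4; n=6 → 6; n=7 → 8; n=8 → 10; n=9 → 12.
Orbitals: 2 + 4 + 6 + 8 + 10 + 12 = 42. Including both spin states (ms = ±1/2) gives 2 × 42 = 84 states.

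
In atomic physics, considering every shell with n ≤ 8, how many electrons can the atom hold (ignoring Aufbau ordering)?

Total orbitals = 1² + 2² + 3² + 4² + 5² + 6² + 7² + 8² = 204. Doubling for spin gives 408 electrons.

408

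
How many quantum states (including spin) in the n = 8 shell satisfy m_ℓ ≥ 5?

12

Go through ℓ = 0, …, 7 (the values permitted for n = 8).
Contributions: ℓ=5 → 1; ℓ=6 → 2; ℓ=7 → 3.
Orbitals: 1 + 2 + 3 = 6. Each orbital carries two spin states, so 6 × 2 = 12 states.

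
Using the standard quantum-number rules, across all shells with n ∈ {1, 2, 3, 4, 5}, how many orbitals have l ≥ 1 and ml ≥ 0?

30

Go shell by shell, enumerating (l, ml) with l ≥ 1 and ml ≥ 0:
n=2 → 2; n=3 → 5; n=4 → 9; n=5 → 14.
Total orbitals: 2 + 5 + 9 + 14 = 30.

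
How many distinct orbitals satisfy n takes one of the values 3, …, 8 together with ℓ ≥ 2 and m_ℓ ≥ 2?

Go shell by shell, enumerating (ℓ, m_ℓ) with ℓ ≥ 2 and m_ℓ ≥ 2:
n=3 → 1; n=4 → 3; n=5 → 6; n=6 → 10; n=7 → 15; n=8 → 21.
Total orbitals: 1 + 3 + 6 + 10 + 15 + 21 = 56.

56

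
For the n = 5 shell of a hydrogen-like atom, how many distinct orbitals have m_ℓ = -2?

Per ℓ-value: ℓ=2 → 1; ℓ=3 → 1; ℓ=4 → 1.
Total orbitals: 1 + 1 + 1 = 3.

3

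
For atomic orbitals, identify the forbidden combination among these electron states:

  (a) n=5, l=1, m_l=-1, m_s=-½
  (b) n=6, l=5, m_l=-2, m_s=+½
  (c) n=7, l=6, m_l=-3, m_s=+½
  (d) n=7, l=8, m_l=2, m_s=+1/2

(d) has l = 8 ≥ n = 7, violating 0 ≤ l ≤ n−1.
The remaining sets (a), (b), (c) satisfy all four rules.

(d)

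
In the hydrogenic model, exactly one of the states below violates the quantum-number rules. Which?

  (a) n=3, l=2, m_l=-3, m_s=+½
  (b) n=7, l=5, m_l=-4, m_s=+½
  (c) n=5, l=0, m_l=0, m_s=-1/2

(a) has |m_l| = 3 > l = 2, violating −l ≤ m_l ≤ l.
The remaining sets (b), (c) satisfy all four rules.

(a)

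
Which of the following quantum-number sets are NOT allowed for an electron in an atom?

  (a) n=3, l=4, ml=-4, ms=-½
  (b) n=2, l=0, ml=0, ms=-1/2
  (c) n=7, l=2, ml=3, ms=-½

(a) and (c)

(a) has l = 4 ≥ n = 3, violating 0 ≤ l ≤ n−1.
(c) has |ml| = 3 > l = 2, violating −l ≤ ml ≤ l.
The remaining set (b) satisfies all four rules.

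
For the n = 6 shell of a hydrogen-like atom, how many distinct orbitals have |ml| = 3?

6

Go through l = 0, …, 5 (the values permitted for n = 6).
Orbitals with |ml| = 3, by l: l=3 → 2; l=4 → 2; l=5 → 2.
Total orbitals: 2 + 2 + 2 = 6.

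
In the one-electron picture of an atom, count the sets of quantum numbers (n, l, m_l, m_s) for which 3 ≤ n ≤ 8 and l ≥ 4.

220

Count contributing orbitals for each principal shell:
n=5 → 9; n=6 → 20; n=7 → 33; n=8 → 48.
Orbitals: 9 + 20 + 33 + 48 = 110. Including both spin states (m_s = ±1/2) gives 2 × 110 = 220 states.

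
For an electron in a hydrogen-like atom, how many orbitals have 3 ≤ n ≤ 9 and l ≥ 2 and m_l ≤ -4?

35

Per-shell orbital counts meeting the constraint:
n=5 → 1; n=6 → 3; n=7 → 6; n=8 → 10; n=9 → 15.
Total orbitals: 1 + 3 + 6 + 10 + 15 = 35.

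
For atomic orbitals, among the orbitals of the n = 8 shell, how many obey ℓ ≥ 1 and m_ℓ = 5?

3

With n = 8 the allowed ℓ are 0, 1, …, 7.
The (ℓ, m_ℓ) pairs meeting ℓ ≥ 1 and m_ℓ = 5 give: ℓ=5 → 1; ℓ=6 → 1; ℓ=7 → 1.
Total orbitals: 1 + 1 + 1 = 3.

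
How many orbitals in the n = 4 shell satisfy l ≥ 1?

15

The (l, ml) pairs meeting l ≥ 1 give: l=1 → 3; l=2 → 5; l=3 → 7.
Total orbitals: 3 + 5 + 7 = 15.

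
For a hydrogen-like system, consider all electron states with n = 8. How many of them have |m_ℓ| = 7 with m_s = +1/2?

2

Contributions: ℓ=7 → 2.
Orbitals: 2. With m_s fixed to a single value there is one state per orbital, giving 2 states.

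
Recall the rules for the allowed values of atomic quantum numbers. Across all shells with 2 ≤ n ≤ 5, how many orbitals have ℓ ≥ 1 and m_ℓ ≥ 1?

20

Work shell by shell — for each n, count the (ℓ, m_ℓ) pairs that satisfy ℓ ≥ 1 and m_ℓ ≥ 1:
n=2 → 1; n=3 → 3; n=4 → 6; n=5 → 10.
Total orbitals: 1 + 3 + 6 + 10 = 20.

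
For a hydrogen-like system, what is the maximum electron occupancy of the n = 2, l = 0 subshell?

A subshell with l = 0 has 2l+1 = 1 orbital, each holding 2 electrons (spin ±1/2), so 1 × 2 = 2.

2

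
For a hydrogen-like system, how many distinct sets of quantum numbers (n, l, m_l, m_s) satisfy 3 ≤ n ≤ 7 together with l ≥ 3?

Count contributing orbitals for each principal shell:
n=4 → 7; n=5 → 16; n=6 → 27; n=7 → 40.
Orbitals: 7 + 16 + 27 + 40 = 90. Including both spin states (m_s = ±1/2) gives 2 × 90 = 180 states.

180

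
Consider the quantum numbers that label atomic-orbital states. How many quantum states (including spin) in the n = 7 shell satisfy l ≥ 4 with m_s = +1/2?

33

With n = 7 the allowed l are 0, 1, …, 6.
Contributions: l=4 → 9; l=5 → 11; l=6 → 13.
Orbitals: 9 + 11 + 13 = 33. With m_s fixed to a single value there is one state per orbital, giving 33 states.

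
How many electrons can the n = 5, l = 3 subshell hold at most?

A subshell with l = 3 has 2l+1 = 7 orbitals, each holding 2 electrons (spin ±1/2), so 7 × 2 = 14.

14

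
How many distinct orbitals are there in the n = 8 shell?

64

The n = 8 shell contains n² = 8² = 64 orbitals.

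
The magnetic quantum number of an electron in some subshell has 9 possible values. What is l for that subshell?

l = 4

m_l ranges over 2l+1 integers, so 2l+1 = 9 ⇒ l = 4.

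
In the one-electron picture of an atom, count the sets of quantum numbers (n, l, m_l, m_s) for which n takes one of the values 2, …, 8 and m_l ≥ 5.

Work shell by shell — for each n, count the (l, m_l) pairs that satisfy m_l ≥ 5:
n=6 → 1; n=7 → 3; n=8 → 6.
Orbitals: 1 + 3 + 6 = 10. Including both spin states (m_s = ±1/2) gives 2 × 10 = 20 states.

20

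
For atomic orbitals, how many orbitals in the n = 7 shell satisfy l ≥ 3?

40

The n = 7 shell has l = 0 through 6; check each.
Contributions: l=3 → 7; l=4 → 9; l=5 → 11; l=6 → 13.
Total orbitals: 7 + 9 + 11 + 13 = 40.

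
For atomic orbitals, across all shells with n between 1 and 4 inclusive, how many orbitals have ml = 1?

6

Treat each shell separately and count matching orbitals:
n=2 → 1; n=3 → 2; n=4 → 3.
Total orbitals: 1 + 2 + 3 = 6.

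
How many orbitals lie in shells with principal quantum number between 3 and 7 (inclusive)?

Shell n has n² orbitals: 3²=9 + 4²=16 + 5²=25 + 6²=36 + 7²=49 = 135 orbitals.

135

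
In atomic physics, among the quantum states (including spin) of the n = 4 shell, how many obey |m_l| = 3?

Go through l = 0, …, 3 (the values permitted for n = 4).
The (l, m_l) pairs meeting |m_l| = 3 give: l=3 → 2.
Orbitals: 2. Each orbital carries two spin states, so 2 × 2 = 4 states.

4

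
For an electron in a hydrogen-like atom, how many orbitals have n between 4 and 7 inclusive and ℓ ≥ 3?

Per-shell orbital counts meeting the constraint:
n=4 → 7; n=5 → 16; n=6 → 27; n=7 → 40.
Total orbitals: 7 + 16 + 27 + 40 = 90.

90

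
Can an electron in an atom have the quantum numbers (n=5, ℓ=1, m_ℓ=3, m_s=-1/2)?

Invalid

The magnetic quantum number must satisfy −ℓ ≤ m_ℓ ≤ ℓ. With ℓ = 1, m_ℓ can only be -1, 0, 1, so m_ℓ = 3 is forbidden.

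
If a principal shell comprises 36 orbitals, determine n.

n² = 36 ⇒ n = 6.

n = 6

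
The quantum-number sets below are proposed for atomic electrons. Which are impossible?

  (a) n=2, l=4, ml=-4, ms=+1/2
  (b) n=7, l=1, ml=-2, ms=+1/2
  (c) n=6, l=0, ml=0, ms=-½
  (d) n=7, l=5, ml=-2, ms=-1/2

(a) and (b)

(a) has l = 4 ≥ n = 2, violating 0 ≤ l ≤ n−1.
(b) has |ml| = 2 > l = 1, violating −l ≤ ml ≤ l.
The remaining sets (c), (d) satisfy all four rules.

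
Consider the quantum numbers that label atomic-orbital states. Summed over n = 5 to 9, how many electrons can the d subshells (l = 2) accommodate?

50

A d subshell (l = 2) exists for every n ≥ 3, so shells n = 5, 6, 7, 8, 9 each contribute one — 5 subshells.
Since each d subshell holds 2(2·2+1) = 10 electrons, the total is 5 × 10 = 50.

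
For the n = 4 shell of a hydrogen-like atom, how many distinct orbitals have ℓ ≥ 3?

The n = 4 shell has ℓ = 0 through 3; check each.
Contributions: ℓ=3 → 7.
Total orbitals: 7.

7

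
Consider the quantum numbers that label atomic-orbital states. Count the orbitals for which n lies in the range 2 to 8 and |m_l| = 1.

56

Per-shell orbital counts meeting the constraint:
n=2 → 2; n=3 → 4; n=4 → 6; n=5 → 8; n=6 → 10; n=7 → 12; n=8 → 14.
Total orbitals: 2 + 4 + 6 + 8 + 10 + 12 + 14 = 56.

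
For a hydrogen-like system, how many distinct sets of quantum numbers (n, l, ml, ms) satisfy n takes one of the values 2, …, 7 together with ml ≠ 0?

224

Treat each shell separately and count matching orbitals:
n=2 → 2; n=3 → 6; n=4 → 12; n=5 → 20; n=6 → 30; n=7 → 42.
Orbitals: 2 + 6 + 12 + 20 + 30 + 42 = 112. Including both spin states (ms = ±1/2) gives 2 × 112 = 224 states.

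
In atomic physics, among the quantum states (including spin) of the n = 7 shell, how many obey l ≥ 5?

48

With n = 7 the allowed l are 0, 1, …, 6.
Orbitals with l ≥ 5, by l: l=5 → 11; l=6 → 13.
Orbitals: 11 + 13 = 24. Each orbital carries two spin states, so 24 × 2 = 48 states.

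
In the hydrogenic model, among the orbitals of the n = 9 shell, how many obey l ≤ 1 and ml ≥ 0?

3

Per l-value: l=0 → 1; l=1 → 2.
Total orbitals: 1 + 2 = 3.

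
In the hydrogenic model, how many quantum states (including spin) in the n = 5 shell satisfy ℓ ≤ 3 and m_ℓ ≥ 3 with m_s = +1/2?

1

With n = 5 the allowed ℓ are 0, 1, …, 4.
Contributions: ℓ=3 → 1.
Orbitals: 1. With m_s fixed to a single value there is one state per orbital, giving 1 state.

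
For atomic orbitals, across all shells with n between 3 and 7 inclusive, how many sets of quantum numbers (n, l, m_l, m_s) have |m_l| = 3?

Count contributing orbitals for each principal shell:
n=4 → 2; n=5 → 4; n=6 → 6; n=7 → 8.
Orbitals: 2 + 4 + 6 + 8 = 20. Including both spin states (m_s = ±1/2) gives 2 × 20 = 40 states.

40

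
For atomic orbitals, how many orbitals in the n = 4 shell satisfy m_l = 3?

1

The n = 4 shell has l = 0 through 3; check each.
Contributions: l=3 → 1.
Total orbitals: 1.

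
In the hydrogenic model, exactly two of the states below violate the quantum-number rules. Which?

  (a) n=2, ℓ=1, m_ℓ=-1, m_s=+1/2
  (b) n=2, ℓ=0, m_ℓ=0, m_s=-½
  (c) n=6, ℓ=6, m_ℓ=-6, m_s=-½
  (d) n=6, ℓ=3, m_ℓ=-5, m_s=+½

(c) and (d)

(c) has ℓ = 6 ≥ n = 6, violating 0 ≤ ℓ ≤ n−1.
(d) has |m_ℓ| = 5 > ℓ = 3, violating −ℓ ≤ m_ℓ ≤ ℓ.
The remaining sets (a), (b) satisfy all four rules.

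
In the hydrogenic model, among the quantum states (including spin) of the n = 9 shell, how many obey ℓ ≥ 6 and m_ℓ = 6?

With n = 9 the allowed ℓ are 0, 1, …, 8.
The (ℓ, m_ℓ) pairs meeting ℓ ≥ 6 and m_ℓ = 6 give: ℓ=6 → 1; ℓ=7 → 1; ℓ=8 → 1.
Orbitals: 1 + 1 + 1 = 3. Each orbital carries two spin states, so 3 × 2 = 6 states.

6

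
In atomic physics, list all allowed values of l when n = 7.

0, 1, 2, 3, 4, 5, 6

l is an integer with 0 ≤ l ≤ n−1, so for n = 7: l = 0, 1, 2, 3, 4, 5, 6.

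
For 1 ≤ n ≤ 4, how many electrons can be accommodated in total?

60

Total orbitals = 1² + 2² + 3² + 4² = 30. Doubling for spin gives 60 electrons.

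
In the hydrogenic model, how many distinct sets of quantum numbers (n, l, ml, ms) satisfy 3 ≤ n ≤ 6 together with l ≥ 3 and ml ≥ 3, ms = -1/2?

10

Count contributing orbitals for each principal shell:
n=4 → 1; n=5 → 3; n=6 → 6.
Orbitals: 1 + 3 + 6 = 10. With ms fixed to -1/2 there is one state per orbital, so 10 states.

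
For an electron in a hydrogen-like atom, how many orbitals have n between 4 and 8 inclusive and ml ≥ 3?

35

Go shell by shell, enumerating (l, ml) with ml ≥ 3:
n=4 → 1; n=5 → 3; n=6 → 6; n=7 → 10; n=8 → 15.
Total orbitals: 1 + 3 + 6 + 10 + 15 = 35.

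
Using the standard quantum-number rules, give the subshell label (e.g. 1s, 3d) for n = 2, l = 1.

l = 1 corresponds to the letter 'p', so the subshell is 2p.

2p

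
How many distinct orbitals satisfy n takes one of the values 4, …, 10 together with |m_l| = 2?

Treat each shell separately and count matching orbitals:
n=4 → 4; n=5 → 6; n=6 → 8; n=7 → 10; n=8 → 12; n=9 → 14; n=10 → 16.
Total orbitals: 4 + 6 + 8 + 10 + 12 + 14 + 16 = 70.

70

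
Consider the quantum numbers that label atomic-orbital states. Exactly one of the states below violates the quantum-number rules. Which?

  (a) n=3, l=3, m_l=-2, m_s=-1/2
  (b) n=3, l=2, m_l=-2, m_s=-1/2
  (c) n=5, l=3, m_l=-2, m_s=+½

(a)

(a) has l = 3 ≥ n = 3, violating 0 ≤ l ≤ n−1.
The remaining sets (b), (c) satisfy all four rules.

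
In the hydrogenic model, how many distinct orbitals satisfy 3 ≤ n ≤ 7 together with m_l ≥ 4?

10

Per-shell orbital counts meeting the constraint:
n=5 → 1; n=6 → 3; n=7 → 6.
Total orbitals: 1 + 3 + 6 = 10.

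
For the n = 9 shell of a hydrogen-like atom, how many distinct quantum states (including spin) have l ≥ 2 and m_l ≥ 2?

Orbitals with l ≥ 2 and m_l ≥ 2, by l: l=2 → 1; l=3 → 2; l=4 → 3; l=5 → 4; l=6 → 5; l=7 → 6; l=8 → 7.
Orbitals: 1 + 2 + 3 + 4 + 5 + 6 + 7 = 28. Each orbital carries two spin states, so 28 × 2 = 56 states.

56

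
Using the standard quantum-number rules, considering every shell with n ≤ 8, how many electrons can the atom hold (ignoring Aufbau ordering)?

408

Total orbitals = 1² + 2² + 3² + 4² + 5² + 6² + 7² + 8² = 204. Doubling for spin gives 408 electrons.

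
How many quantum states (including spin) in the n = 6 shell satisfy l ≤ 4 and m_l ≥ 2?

Orbitals with l ≤ 4 and m_l ≥ 2, by l: l=2 → 1; l=3 → 2; l=4 → 3.
Orbitals: 1 + 2 + 3 = 6. Each orbital carries two spin states, so 6 × 2 = 12 states.

12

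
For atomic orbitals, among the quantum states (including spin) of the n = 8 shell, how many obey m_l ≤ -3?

The (l, m_l) pairs meeting m_l ≤ -3 give: l=3 → 1; l=4 → 2; l=5 → 3; l=6 → 4; l=7 → 5.
Orbitals: 1 + 2 + 3 + 4 + 5 = 15. Each orbital carries two spin states, so 15 × 2 = 30 states.

30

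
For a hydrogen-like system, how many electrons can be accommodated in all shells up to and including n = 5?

Total orbitals = 1² + 2² + 3² + 4² + 5² = 55. Doubling for spin gives 110 electrons.

110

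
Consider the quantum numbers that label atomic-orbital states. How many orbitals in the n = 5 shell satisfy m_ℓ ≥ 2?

For n = 5, ℓ ranges over 0 … 4.
Orbitals with m_ℓ ≥ 2, by ℓ: ℓ=2 → 1; ℓ=3 → 2; ℓ=4 → 3.
Total orbitals: 1 + 2 + 3 = 6.

6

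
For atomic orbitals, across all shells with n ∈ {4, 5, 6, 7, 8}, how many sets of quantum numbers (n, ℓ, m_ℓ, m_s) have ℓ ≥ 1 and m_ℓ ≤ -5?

20

Treat each shell separately and count matching orbitals:
n=6 → 1; n=7 → 3; n=8 → 6.
Orbitals: 1 + 3 + 6 = 10. Including both spin states (m_s = ±1/2) gives 2 × 10 = 20 states.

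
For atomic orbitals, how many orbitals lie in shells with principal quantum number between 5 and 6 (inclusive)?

61

Shell n has n² orbitals: 5²=25 + 6²=36 = 61 orbitals.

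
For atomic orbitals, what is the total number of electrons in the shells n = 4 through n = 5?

Shell n has n² orbitals: 4²=16 + 5²=25 = 41 orbitals.
Two spin states per orbital: 2 × 41 = 82 electrons.

82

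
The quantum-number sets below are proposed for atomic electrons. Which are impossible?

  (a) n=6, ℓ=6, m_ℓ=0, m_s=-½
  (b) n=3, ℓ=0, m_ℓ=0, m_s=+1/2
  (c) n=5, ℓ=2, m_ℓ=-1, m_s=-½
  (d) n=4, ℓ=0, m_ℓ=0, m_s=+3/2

(a) has ℓ = 6 ≥ n = 6, violating 0 ≤ ℓ ≤ n−1.
(d) has m_s = +3/2, but an electron's spin must be ±1/2.
The remaining sets (b), (c) satisfy all four rules.

(a) and (d)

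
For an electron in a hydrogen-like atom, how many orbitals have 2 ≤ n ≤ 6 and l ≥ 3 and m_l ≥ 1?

22

Per-shell orbital counts meeting the constraint:
n=4 → 3; n=5 → 7; n=6 → 12.
Total orbitals: 3 + 7 + 12 = 22.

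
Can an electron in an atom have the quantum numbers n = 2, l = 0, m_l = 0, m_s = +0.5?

Allowed

n = 2 is a positive integer. l = 0 satisfies 0 ≤ l ≤ n−1 = 1. m_l = 0 lies in the range −l … +l (here 0). m_s = +1/2 is one of ±1/2.
All four constraints are satisfied.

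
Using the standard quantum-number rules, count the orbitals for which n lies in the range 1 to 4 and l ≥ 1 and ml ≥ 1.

10

Work shell by shell — for each n, count the (l, ml) pairs that satisfy l ≥ 1 and ml ≥ 1:
n=2 → 1; n=3 → 3; n=4 → 6.
Total orbitals: 1 + 3 + 6 = 10.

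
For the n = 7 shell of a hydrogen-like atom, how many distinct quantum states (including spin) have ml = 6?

2

Go through l = 0, …, 6 (the values permitted for n = 7).
Orbitals with ml = 6, by l: l=6 → 1.
Orbitals: 1. Each orbital carries two spin states, so 1 × 2 = 2 states.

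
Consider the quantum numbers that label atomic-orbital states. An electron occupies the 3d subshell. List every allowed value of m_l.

The 3d subshell has l = 2, and m_l takes every integer from −l to +l. With l = 2 that gives the 5 values -2, -1, 0, 1, 2.

-2, -1, 0, 1, 2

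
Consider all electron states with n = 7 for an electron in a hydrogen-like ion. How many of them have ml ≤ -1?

42

For n = 7, l ranges over 0 … 6.
Per l-value: l=1 → 1; l=2 → 2; l=3 → 3; l=4 → 4; l=5 → 5; l=6 → 6.
Orbitals: 1 + 2 + 3 + 4 + 5 + 6 = 21. Each orbital carries two spin states, so 21 × 2 = 42 states.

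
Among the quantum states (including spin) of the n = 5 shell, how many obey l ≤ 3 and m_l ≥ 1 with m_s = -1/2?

The n = 5 shell has l = 0 through 4; check each.
Orbitals with l ≤ 3 and m_l ≥ 1, by l: l=1 → 1; l=2 → 2; l=3 → 3.
Orbitals: 1 + 2 + 3 = 6. With m_s fixed to a single value there is one state per orbital, giving 6 states.

6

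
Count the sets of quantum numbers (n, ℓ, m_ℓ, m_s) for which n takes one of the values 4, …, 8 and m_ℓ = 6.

Per-shell orbital counts meeting the constraint:
n=7 → 1; n=8 → 2.
Orbitals: 1 + 2 = 3. Including both spin states (m_s = ±1/2) gives 2 × 3 = 6 states.

6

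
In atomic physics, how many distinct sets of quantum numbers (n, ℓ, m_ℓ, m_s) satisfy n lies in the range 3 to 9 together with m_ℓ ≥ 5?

Count contributing orbitals for each principal shell:
n=6 → 1; n=7 → 3; n=8 → 6; n=9 → 10.
Orbitals: 1 + 3 + 6 + 10 = 20. Including both spin states (m_s = ±1/2) gives 2 × 20 = 40 states.

40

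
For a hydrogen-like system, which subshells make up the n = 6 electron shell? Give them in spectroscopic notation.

6s, 6p, 6d, 6f, 6g, 6h

For n = 6, l runs from 0 to 5. In spectroscopic notation l = 0,1,2,… ↔ s,p,d,f,g,h,i, so the subshells are 6s, 6p, 6d, 6f, 6g, 6h.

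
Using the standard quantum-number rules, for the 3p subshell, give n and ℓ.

The leading integer gives n = 3; the letter 'p' means ℓ = 1.

n = 3, ℓ = 1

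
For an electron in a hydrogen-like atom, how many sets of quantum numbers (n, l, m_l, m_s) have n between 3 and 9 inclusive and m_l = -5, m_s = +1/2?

Per-shell orbital counts meeting the constraint:
n=6 → 1; n=7 → 2; n=8 → 3; n=9 → 4.
Orbitals: 1 + 2 + 3 + 4 = 10. With m_s fixed to +1/2 there is one state per orbital, so 10 states.

10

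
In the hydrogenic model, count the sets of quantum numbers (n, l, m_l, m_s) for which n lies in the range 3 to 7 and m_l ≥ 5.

Count contributing orbitals for each principal shell:
n=6 → 1; n=7 → 3.
Orbitals: 1 + 3 = 4. Including both spin states (m_s = ±1/2) gives 2 × 4 = 8 states.

8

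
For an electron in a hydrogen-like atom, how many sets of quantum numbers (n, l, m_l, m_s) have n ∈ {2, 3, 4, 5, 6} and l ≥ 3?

Treat each shell separately and count matching orbitals:
n=4 → 7; n=5 → 16; n=6 → 27.
Orbitals: 7 + 16 + 27 = 50. Including both spin states (m_s = ±1/2) gives 2 × 50 = 100 states.

100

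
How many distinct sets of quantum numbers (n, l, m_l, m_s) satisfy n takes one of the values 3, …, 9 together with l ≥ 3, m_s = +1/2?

Go shell by shell, enumerating (l, m_l) with l ≥ 3:
n=4 → 7; n=5 → 16; n=6 → 27; n=7 → 40; n=8 → 55; n=9 → 72.
Orbitals: 7 + 16 + 27 + 40 + 55 + 72 = 217. With m_s fixed to +1/2 there is one state per orbital, so 217 states.

217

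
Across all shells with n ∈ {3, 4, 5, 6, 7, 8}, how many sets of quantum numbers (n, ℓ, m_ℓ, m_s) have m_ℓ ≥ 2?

112

Treat each shell separately and count matching orbitals:
n=3 → 1; n=4 → 3; n=5 → 6; n=6 → 10; n=7 → 15; n=8 → 21.
Orbitals: 1 + 3 + 6 + 10 + 15 + 21 = 56. Including both spin states (m_s = ±1/2) gives 2 × 56 = 112 states.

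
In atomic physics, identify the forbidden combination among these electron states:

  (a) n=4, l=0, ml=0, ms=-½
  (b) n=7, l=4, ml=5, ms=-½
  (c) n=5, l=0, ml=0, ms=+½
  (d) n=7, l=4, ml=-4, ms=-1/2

(b)

(b) has |ml| = 5 > l = 4, violating −l ≤ ml ≤ l.
The remaining sets (a), (c), (d) satisfy all four rules.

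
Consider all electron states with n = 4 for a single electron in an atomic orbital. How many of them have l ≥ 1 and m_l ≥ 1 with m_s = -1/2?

Contributions: l=1 → 1; l=2 → 2; l=3 → 3.
Orbitals: 1 + 2 + 3 = 6. With m_s fixed to a single value there is one state per orbital, giving 6 states.

6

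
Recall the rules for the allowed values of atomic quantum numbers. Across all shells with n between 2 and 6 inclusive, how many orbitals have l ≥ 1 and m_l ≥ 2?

20

Work shell by shell — for each n, count the (l, m_l) pairs that satisfy l ≥ 1 and m_l ≥ 2:
n=3 → 1; n=4 → 3; n=5 → 6; n=6 → 10.
Total orbitals: 1 + 3 + 6 + 10 = 20.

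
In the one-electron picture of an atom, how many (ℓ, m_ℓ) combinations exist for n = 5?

The n = 5 shell contains n² = 5² = 25 orbitals.

25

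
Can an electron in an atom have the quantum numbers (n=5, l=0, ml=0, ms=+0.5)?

n = 5 is a positive integer. l = 0 satisfies 0 ≤ l ≤ n−1 = 4. ml = 0 lies in the range −l … +l (here 0). ms = +1/2 is one of ±1/2.
All four constraints are satisfied.

Valid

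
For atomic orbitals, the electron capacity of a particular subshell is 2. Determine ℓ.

2(2ℓ+1) = 2 ⇒ 2ℓ+1 = 1 ⇒ ℓ = 0.

ℓ = 0 (s)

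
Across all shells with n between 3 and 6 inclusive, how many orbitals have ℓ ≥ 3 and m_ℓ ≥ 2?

16

Treat each shell separately and count matching orbitals:
n=4 → 2; n=5 → 5; n=6 → 9.
Total orbitals: 2 + 5 + 9 = 16.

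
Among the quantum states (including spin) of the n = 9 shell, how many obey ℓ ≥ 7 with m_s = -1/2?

32

The n = 9 shell has ℓ = 0 through 8; check each.
The (ℓ, m_ℓ) pairs meeting ℓ ≥ 7 give: ℓ=7 → 15; ℓ=8 → 17.
Orbitals: 15 + 17 = 32. With m_s fixed to a single value there is one state per orbital, giving 32 states.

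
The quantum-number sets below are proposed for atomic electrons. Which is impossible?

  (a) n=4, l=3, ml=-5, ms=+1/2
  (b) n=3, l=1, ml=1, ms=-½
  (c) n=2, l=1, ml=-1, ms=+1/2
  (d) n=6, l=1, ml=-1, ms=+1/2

(a)

(a) has |ml| = 5 > l = 3, violating −l ≤ ml ≤ l.
The remaining sets (b), (c), (d) satisfy all four rules.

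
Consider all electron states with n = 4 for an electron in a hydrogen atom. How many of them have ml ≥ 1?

Per l-value: l=1 → 1; l=2 → 2; l=3 → 3.
Orbitals: 1 + 2 + 3 = 6. Each orbital carries two spin states, so 6 × 2 = 12 states.

12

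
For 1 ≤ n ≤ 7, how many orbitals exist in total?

140

Total orbitals = 1² + 2² + 3² + 4² + 5² + 6² + 7² = 140.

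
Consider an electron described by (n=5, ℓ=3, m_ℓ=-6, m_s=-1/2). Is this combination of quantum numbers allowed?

The magnetic quantum number must satisfy −ℓ ≤ m_ℓ ≤ ℓ. With ℓ = 3, m_ℓ can only be -3, -2, -1, 0, 1, 2, 3, so m_ℓ = -6 is forbidden.

No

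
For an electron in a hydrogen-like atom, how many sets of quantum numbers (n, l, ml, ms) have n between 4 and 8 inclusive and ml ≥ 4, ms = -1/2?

20

Treat each shell separately and count matching orbitals:
n=5 → 1; n=6 → 3; n=7 → 6; n=8 → 10.
Orbitals: 1 + 3 + 6 + 10 = 20. With ms fixed to -1/2 there is one state per orbital, so 20 states.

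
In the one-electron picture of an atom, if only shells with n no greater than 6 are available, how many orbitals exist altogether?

Total orbitals = 1² + 2² + 3² + 4² + 5² + 6² = 91.

91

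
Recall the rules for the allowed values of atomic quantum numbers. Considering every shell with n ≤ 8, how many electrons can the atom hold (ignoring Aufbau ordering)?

Total orbitals = 1² + 2² + 3² + 4² + 5² + 6² + 7² + 8² = 204. Doubling for spin gives 408 electrons.

408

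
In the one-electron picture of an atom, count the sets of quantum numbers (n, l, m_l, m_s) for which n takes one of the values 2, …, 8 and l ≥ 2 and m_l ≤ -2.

112

Count contributing orbitals for each principal shell:
n=3 → 1; n=4 → 3; n=5 → 6; n=6 → 10; n=7 → 15; n=8 → 21.
Orbitals: 1 + 3 + 6 + 10 + 15 + 21 = 56. Including both spin states (m_s = ±1/2) gives 2 × 56 = 112 states.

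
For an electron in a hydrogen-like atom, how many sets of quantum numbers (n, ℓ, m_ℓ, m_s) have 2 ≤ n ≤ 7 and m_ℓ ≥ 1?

Go shell by shell, enumerating (ℓ, m_ℓ) with m_ℓ ≥ 1:
n=2 → 1; n=3 → 3; n=4 → 6; n=5 → 10; n=6 → 15; n=7 → 21.
Orbitals: 1 + 3 + 6 + 10 + 15 + 21 = 56. Including both spin states (m_s = ±1/2) gives 2 × 56 = 112 states.

112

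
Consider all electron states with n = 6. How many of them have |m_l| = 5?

For n = 6, l ranges over 0 … 5.
The (l, m_l) pairs meeting |m_l| = 5 give: l=5 → 2.
Orbitals: 2. Each orbital carries two spin states, so 2 × 2 = 4 states.

4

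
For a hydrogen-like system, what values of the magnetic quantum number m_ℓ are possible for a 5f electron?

-3, -2, -1, 0, 1, 2, 3

The 5f subshell has ℓ = 3, and m_ℓ takes every integer from −ℓ to +ℓ. With ℓ = 3 that gives the 7 values -3, -2, -1, 0, 1, 2, 3.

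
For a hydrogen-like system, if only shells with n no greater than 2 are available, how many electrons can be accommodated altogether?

10

Total orbitals = 1² + 2² = 5. Doubling for spin gives 10 electrons.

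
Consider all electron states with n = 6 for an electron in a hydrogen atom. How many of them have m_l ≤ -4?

6

Go through l = 0, …, 5 (the values permitted for n = 6).
The (l, m_l) pairs meeting m_l ≤ -4 give: l=4 → 1; l=5 → 2.
Orbitals: 1 + 2 = 3. Each orbital carries two spin states, so 3 × 2 = 6 states.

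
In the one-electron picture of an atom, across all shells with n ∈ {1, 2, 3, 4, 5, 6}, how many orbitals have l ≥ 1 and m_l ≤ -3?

For each n in the range, tally the orbitals obeying l ≥ 1 and m_l ≤ -3:
n=4 → 1; n=5 → 3; n=6 → 6.
Total orbitals: 1 + 3 + 6 = 10.

10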